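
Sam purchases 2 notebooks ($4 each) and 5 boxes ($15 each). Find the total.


Cost of notebooks:
2 x $4 = $8
Cost of boxes:
5 x $15 = $75
Add both:
$8 + $75 = $83

$83


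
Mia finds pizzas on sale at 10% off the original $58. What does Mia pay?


Calculate the discount amount:
10% of $58 = $5.80
Subtract from original:
$58 - $5.80 = $52.20

$52.20


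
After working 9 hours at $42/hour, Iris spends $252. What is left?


Calculate earnings:
9 x $42 = $378
Subtract spending:
$378 - $252 = $126

$126


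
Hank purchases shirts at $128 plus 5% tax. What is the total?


Calculate the tax:
5% of $128 = $6.40
Add tax to price:
$128 + $6.40 = $134.40

$134.40


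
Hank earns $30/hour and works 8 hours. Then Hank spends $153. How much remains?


Calculate earnings:
8 x $30 = $240
Subtract spending:
$240 - $153 = $87

$87


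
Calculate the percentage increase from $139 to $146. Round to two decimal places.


Find the absolute change:
|146 - 139| = 7
Divide by original and multiply by 100:
7 / 139 x 100 = 5.0359...% ≈ 5.04%

5.04%


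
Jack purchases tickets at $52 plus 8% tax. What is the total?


Calculate the tax:
8% of $52 = $4.16
Add tax to price:
$52 + $4.16 = $56.16

$56.16


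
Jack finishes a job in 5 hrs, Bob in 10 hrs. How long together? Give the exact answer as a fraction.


Jack's rate: 1/5 of the job per hour
Bob's rate: 1/10 of the job per hour
Combined rate: 1/5 + 1/10 = 3/10 per hour
Time = 1 / (3/10) = 10/3 hours (≈ 3.33 hours)

10/3 hours


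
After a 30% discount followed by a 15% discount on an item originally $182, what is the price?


First discount:
30% of $182 = $54.60
Price after first discount:
$182 - $54.60 = $127.40
Second discount:
15% of $127.40 = $19.11
Final price:
$127.40 - $19.11 = $108.29

$108.29


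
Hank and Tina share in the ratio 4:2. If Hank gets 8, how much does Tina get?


Find the multiplier:
8 / 4 = 2
Apply to Tina's share:
2 x 2 = 4

4


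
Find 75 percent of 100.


Convert percentage to decimal:
75% = 0.75
Multiply:
100 x 0.75 = 75

75


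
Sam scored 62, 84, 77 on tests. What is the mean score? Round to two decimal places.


Add the scores:
62 + 84 + 77 = 223
Divide by the number of tests:
223 / 3 = 74.3333... ≈ 74.33

74.33


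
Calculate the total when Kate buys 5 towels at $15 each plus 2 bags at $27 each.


Cost of towels:
5 x $15 = $75
Cost of bags:
2 x $27 = $54
Add both:
$75 + $54 = $129

$129


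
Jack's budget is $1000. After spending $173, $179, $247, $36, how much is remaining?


Add up expenses:
$173 + $179 + $247 + $36 = $635
Subtract from budget:
$1000 - $635 = $365

$365


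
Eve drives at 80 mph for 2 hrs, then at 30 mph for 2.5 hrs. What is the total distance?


Leg 1 distance:
80 x 2 = 160 miles
Leg 2 distance:
30 x 2.5 = 75 miles
Total distance:
160 + 75 = 235 miles

235 miles


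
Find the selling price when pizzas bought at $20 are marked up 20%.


Calculate the markup amount:
20% of $20 = $4
Add to cost:
$20 + $4 = $24

$24


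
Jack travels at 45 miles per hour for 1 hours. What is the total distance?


Use the formula: distance = speed x time
Speed = 45 mph, Time = 1 hours
45 x 1 = 45 miles

45 miles


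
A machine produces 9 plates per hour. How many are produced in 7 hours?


Production rate: 9 plates per hour
Time: 7 hours
Total: 9 x 7 = 63 plates

63 plates


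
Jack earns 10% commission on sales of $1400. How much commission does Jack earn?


Convert rate to decimal:
10% = 0.1
Multiply by sales:
$1400 x 0.1 = $140

$140


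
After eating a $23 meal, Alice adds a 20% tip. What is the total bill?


Calculate the tip:
20% of $23 = $4.60
Add tip to meal cost:
$23 + $4.60 = $27.60

$27.60


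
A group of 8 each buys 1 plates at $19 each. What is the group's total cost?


Cost per person:
1 x $19 = $19
Group total:
8 x $19 = $152

$152


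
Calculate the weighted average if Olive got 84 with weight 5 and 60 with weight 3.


Weighted sum:
5 x 84 + 3 x 60 = 600
Total weight:
5 + 3 = 8
Weighted average:
600 / 8 = 75

75


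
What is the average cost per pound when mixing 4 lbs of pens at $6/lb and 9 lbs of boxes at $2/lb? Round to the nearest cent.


Cost of pens:
4 x $6 = $24
Cost of boxes:
9 x $2 = $18
Total cost: $24 + $18 = $42
Total weight: 13 lbs
Average: $42 / 13 = $3.2307... ≈ $3.23/lb

$3.23/lb


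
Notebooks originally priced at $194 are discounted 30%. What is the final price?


Calculate the discount amount:
30% of $194 = $58.20
Subtract from original:
$194 - $58.20 = $135.80

$135.80


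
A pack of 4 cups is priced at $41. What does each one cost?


Total cost: $41
Number of items: 4
Unit price: $41 / 4 = $10.25

$10.25


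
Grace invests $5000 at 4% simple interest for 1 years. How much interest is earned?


Use the formula I = P x R x T / 100
P x R x T = 5000 x 4 x 1 = 20000
I = 20000 / 100 = $200

$200


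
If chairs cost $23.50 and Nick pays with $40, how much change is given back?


Start with the amount paid:
$40
Subtract the price:
$40 - $23.50 = $16.50

$16.50


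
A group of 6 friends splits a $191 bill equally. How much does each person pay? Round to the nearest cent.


Total bill: $191
Number of people: 6
Each pays: $191 / 6 = $31.8333... ≈ $31.83

$31.83


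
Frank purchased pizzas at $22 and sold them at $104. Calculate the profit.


Selling price = $104
Cost price = $22
Profit = selling price - cost price:
Profit = $104 - $22 = $82

$82


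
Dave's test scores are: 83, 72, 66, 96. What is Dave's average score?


Add the scores:
83 + 72 + 66 + 96 = 317
Divide by the number of tests:
317 / 4 = 79.25

79.25


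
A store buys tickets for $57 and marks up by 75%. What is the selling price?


Calculate the markup amount:
75% of $57 = $42.75
Add to cost:
$57 + $42.75 = $99.75

$99.75


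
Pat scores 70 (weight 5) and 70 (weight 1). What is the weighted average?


Weighted sum:
5 x 70 + 1 x 70 = 420
Total weight:
5 + 1 = 6
Weighted average:
420 / 6 = 70

70


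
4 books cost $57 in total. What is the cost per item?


Total cost: $57
Number of items: 4
Unit price: $57 / 4 = $14.25

$14.25


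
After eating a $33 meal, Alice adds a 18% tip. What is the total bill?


Calculate the tip:
18% of $33 = $5.94
Add tip to meal cost:
$33 + $5.94 = $38.94

$38.94


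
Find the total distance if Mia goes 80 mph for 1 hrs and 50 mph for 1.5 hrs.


Leg 1 distance:
80 x 1 = 80 miles
Leg 2 distance:
50 x 1.5 = 75 miles
Total distance:
80 + 75 = 155 miles

155 miles


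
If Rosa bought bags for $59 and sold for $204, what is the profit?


Selling price = $204
Cost price = $59
Profit = selling price - cost price:
Profit = $204 - $59 = $145

$145


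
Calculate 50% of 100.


Convert percentage to decimal:
50% = 0.5
Multiply:
100 x 0.5 = 50

50


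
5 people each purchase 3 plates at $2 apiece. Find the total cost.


Cost per person:
3 x $2 = $6
Group total:
5 x $6 = $30

$30


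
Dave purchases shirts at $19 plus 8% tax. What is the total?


Calculate the tax:
8% of $19 = $1.52
Add tax to price:
$19 + $1.52 = $20.52

$20.52


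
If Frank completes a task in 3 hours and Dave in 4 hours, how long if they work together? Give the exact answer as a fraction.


Frank's rate: 1/3 of the job per hour
Dave's rate: 1/4 of the job per hour
Combined rate: 1/3 + 1/4 = 7/12 per hour
Time = 1 / (7/12) = 12/7 hours (≈ 1.71 hours)

12/7 hours


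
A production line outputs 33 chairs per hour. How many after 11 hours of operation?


Production rate: 33 chairs per hour
Time: 11 hours
Total: 33 x 11 = 363 chairs

363 chairs


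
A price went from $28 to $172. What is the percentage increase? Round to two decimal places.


Find the absolute change:
|172 - 28| = 144
Divide by original and multiply by 100:
144 / 28 x 100 = 514.2857...% ≈ 514.29%

514.29%


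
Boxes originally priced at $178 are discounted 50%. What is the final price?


Calculate the discount amount:
50% of $178 = $89
Subtract from original:
$178 - $89 = $89

$89


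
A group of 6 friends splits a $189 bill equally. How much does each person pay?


Total bill: $189
Number of people: 6
Each pays: $189 / 6 = $31.50

$31.50


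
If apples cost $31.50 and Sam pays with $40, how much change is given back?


Start with the amount paid:
$40
Subtract the price:
$40 - $31.50 = $8.50

$8.50


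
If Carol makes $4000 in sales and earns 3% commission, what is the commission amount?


Convert rate to decimal:
3% = 0.03
Multiply by sales:
$4000 x 0.03 = $120

$120


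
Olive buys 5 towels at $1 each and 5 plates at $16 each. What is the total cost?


Cost of towels:
5 x $1 = $5
Cost of plates:
5 x $16 = $80
Add both:
$5 + $80 = $85

$85


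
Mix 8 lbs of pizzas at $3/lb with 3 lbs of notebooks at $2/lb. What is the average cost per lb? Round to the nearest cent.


Cost of pizzas:
8 x $3 = $24
Cost of notebooks:
3 x $2 = $6
Total cost: $24 + $6 = $30
Total weight: 11 lbs
Average: $30 / 11 = $2.7272... ≈ $2.73/lb

$2.73/lb


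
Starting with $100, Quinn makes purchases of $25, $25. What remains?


Add up expenses:
$25 + $25 = $50
Subtract from budget:
$100 - $50 = $50

$50


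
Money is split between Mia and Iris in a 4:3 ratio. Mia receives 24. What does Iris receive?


Find the multiplier:
24 / 4 = 6
Apply to Iris's share:
3 x 6 = 18

18


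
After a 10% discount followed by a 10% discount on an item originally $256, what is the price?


First discount:
10% of $256 = $25.60
Price after first discount:
$256 - $25.60 = $230.40
Second discount:
10% of $230.40 = $23.04
Final price:
$230.40 - $23.04 = $207.36

$207.36


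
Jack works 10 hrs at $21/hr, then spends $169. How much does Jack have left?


Calculate earnings:
10 x $21 = $210
Subtract spending:
$210 - $169 = $41

$41


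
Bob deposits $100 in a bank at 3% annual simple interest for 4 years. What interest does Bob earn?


Use the formula I = P x R x T / 100
P x R x T = 100 x 3 x 4 = 1200
I = 1200 / 100 = $12

$12


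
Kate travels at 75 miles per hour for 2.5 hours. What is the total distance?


Use the formula: distance = speed x time
Speed = 75 mph, Time = 2.5 hours
75 x 2.5 = 187.5 miles

187.5 miles


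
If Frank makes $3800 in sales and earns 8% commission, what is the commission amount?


Convert rate to decimal:
8% = 0.08
Multiply by sales:
$3800 x 0.08 = $304

$304


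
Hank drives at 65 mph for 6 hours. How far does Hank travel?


Use the formula: distance = speed x time
Speed = 65 mph, Time = 6 hours
65 x 6 = 390 miles

390 miles


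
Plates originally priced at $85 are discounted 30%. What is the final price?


Calculate the discount amount:
30% of $85 = $25.50
Subtract from original:
$85 - $25.50 = $59.50

$59.50


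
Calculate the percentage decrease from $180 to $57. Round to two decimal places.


Find the absolute change:
|57 - 180| = 123
Divide by original and multiply by 100:
123 / 180 x 100 = 68.3333...% ≈ 68.33%

68.33%


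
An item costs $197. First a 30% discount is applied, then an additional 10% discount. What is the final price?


First discount:
30% of $197 = $59.10
Price after first discount:
$197 - $59.10 = $137.90
Second discount:
10% of $137.90 = $13.79
Final price:
$137.90 - $13.79 = $124.11

$124.11


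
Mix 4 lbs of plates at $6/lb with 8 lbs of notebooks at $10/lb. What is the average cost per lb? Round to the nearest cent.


Cost of plates:
4 x $6 = $24
Cost of notebooks:
8 x $10 = $80
Total cost: $24 + $80 = $104
Total weight: 12 lbs
Average: $104 / 12 = $8.6666... ≈ $8.67/lb

$8.67/lb


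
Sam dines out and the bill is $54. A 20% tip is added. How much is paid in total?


Calculate the tip:
20% of $54 = $10.80
Add tip to meal cost:
$54 + $10.80 = $64.80

$64.80


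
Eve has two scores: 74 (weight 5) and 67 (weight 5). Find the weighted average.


Weighted sum:
5 x 74 + 5 x 67 = 705
Total weight:
5 + 5 = 10
Weighted average:
705 / 10 = 70.5

70.5


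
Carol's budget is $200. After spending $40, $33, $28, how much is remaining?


Add up expenses:
$40 + $33 + $28 = $101
Subtract from budget:
$200 - $101 = $99

$99


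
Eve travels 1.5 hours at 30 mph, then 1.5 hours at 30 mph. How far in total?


Leg 1 distance:
30 x 1.5 = 45 miles
Leg 2 distance:
30 x 1.5 = 45 miles
Total distance:
45 + 45 = 90 miles

90 miles


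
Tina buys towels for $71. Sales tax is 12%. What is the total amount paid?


Calculate the tax:
12% of $71 = $8.52
Add tax to price:
$71 + $8.52 = $79.52

$79.52


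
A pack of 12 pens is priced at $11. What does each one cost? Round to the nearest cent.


Total cost: $11
Number of items: 12
Unit price: $11 / 12 = $0.9166... ≈ $0.92

$0.92


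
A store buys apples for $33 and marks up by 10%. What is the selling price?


Calculate the markup amount:
10% of $33 = $3.30
Add to cost:
$33 + $3.30 = $36.30

$36.30


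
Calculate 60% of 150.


Convert percentage to decimal:
60% = 0.6
Multiply:
150 x 0.6 = 90

90


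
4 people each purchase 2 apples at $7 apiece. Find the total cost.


Cost per person:
2 x $7 = $14
Group total:
4 x $14 = $56

$56


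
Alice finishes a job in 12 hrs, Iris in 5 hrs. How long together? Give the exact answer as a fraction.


Alice's rate: 1/12 of the job per hour
Iris's rate: 1/5 of the job per hour
Combined rate: 1/12 + 1/5 = 17/60 per hour
Time = 1 / (17/60) = 60/17 hours (≈ 3.53 hours)

60/17 hours


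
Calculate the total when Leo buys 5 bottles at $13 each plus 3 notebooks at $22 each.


Cost of bottles:
5 x $13 = $65
Cost of notebooks:
3 x $22 = $66
Add both:
$65 + $66 = $131

$131


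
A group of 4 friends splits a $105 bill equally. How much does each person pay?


Total bill: $105
Number of people: 4
Each pays: $105 / 4 = $26.25

$26.25


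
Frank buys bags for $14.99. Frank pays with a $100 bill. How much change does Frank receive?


Start with the amount paid:
$100
Subtract the price:
$100 - $14.99 = $85.01

$85.01


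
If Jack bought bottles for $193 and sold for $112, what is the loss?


Selling price = $112
Cost price = $193
Loss = cost price - selling price:
Loss = $193 - $112 = $81

$81


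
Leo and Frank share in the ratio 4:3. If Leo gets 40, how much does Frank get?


Find the multiplier:
40 / 4 = 10
Apply to Frank's share:
3 x 10 = 30

30


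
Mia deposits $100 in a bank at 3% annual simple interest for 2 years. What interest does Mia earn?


Use the formula I = P x R x T / 100
P x R x T = 100 x 3 x 2 = 600
I = 600 / 100 = $6

$6


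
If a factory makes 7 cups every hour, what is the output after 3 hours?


Production rate: 7 cups per hour
Time: 3 hours
Total: 7 x 3 = 21 cups

21 cups


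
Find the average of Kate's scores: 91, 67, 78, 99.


Add the scores:
91 + 67 + 78 + 99 = 335
Divide by the number of tests:
335 / 4 = 83.75

83.75


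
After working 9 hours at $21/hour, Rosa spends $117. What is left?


Calculate earnings:
9 x $21 = $189
Subtract spending:
$189 - $117 = $72

$72


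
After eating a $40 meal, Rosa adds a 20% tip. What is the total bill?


Calculate the tip:
20% of $40 = $8
Add tip to meal cost:
$40 + $8 = $48

$48


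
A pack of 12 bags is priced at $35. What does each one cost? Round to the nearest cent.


Total cost: $35
Number of items: 12
Unit price: $35 / 12 = $2.9166... ≈ $2.92

$2.92


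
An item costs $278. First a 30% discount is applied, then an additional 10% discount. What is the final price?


First discount:
30% of $278 = $83.40
Price after first discount:
$278 - $83.40 = $194.60
Second discount:
10% of $194.60 = $19.46
Final price:
$194.60 - $19.46 = $175.14

$175.14


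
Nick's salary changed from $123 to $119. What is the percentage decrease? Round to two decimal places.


Find the absolute change:
|119 - 123| = 4
Divide by original and multiply by 100:
4 / 123 x 100 = 3.2520...% ≈ 3.25%

3.25%


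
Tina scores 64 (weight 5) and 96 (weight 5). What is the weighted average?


Weighted sum:
5 x 64 + 5 x 96 = 800
Total weight:
5 + 5 = 10
Weighted average:
800 / 10 = 80

80


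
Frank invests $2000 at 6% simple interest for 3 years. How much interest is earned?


Use the formula I = P x R x T / 100
P x R x T = 2000 x 6 x 3 = 36000
I = 36000 / 100 = $360

$360


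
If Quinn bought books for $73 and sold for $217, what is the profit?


Selling price = $217
Cost price = $73
Profit = selling price - cost price:
Profit = $217 - $73 = $144

$144


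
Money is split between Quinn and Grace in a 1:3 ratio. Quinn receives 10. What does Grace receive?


Find the multiplier:
10 / 1 = 10
Apply to Grace's share:
3 x 10 = 30

30


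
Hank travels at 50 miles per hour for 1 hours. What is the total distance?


Use the formula: distance = speed x time
Speed = 50 mph, Time = 1 hours
50 x 1 = 50 miles

50 miles


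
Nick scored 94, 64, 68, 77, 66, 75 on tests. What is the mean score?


Add the scores:
94 + 64 + 68 + 77 + 66 + 75 = 444
Divide by the number of tests:
444 / 6 = 74

74


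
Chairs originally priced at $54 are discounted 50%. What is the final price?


Calculate the discount amount:
50% of $54 = $27
Subtract from original:
$54 - $27 = $27

$27


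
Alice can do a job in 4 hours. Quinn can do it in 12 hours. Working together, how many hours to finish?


Alice's rate: 1/4 of the job per hour
Quinn's rate: 1/12 of the job per hour
Combined rate: 1/4 + 1/12 = 1/3 per hour
Time = 1 / (1/3) = 3 hours

3 hours


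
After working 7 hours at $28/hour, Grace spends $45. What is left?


Calculate earnings:
7 x $28 = $196
Subtract spending:
$196 - $45 = $151

$151


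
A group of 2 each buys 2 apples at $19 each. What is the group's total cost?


Cost per person:
2 x $19 = $38
Group total:
2 x $38 = $76

$76


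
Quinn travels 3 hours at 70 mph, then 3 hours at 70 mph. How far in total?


Leg 1 distance:
70 x 3 = 210 miles
Leg 2 distance:
70 x 3 = 210 miles
Total distance:
210 + 210 = 420 miles

420 miles


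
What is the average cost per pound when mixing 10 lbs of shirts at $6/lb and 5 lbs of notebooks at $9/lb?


Cost of shirts:
10 x $6 = $60
Cost of notebooks:
5 x $9 = $45
Total cost: $60 + $45 = $105
Total weight: 15 lbs
Average: $105 / 15 = $7/lb

$7/lb


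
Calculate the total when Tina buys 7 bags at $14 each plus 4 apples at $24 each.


Cost of bags:
7 x $14 = $98
Cost of apples:
4 x $24 = $96
Add both:
$98 + $96 = $194

$194


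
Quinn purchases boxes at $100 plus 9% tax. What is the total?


Calculate the tax:
9% of $100 = $9
Add tax to price:
$100 + $9 = $109

$109


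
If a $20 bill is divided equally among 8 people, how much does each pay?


Total bill: $20
Number of people: 8
Each pays: $20 / 8 = $2.50

$2.50


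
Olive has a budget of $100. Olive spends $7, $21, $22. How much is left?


Add up expenses:
$7 + $21 + $22 = $50
Subtract from budget:
$100 - $50 = $50

$50


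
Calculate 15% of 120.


Convert percentage to decimal:
15% = 0.15
Multiply:
120 x 0.15 = 18

18


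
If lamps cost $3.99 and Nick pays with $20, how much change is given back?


Start with the amount paid:
$20
Subtract the price:
$20 - $3.99 = $16.01

$16.01


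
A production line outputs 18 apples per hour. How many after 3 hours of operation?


Production rate: 18 apples per hour
Time: 3 hours
Total: 18 x 3 = 54 apples

54 apples


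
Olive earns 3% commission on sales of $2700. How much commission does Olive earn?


Convert rate to decimal:
3% = 0.03
Multiply by sales:
$2700 x 0.03 = $81

$81


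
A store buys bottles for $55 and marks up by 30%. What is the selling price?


Calculate the markup amount:
30% of $55 = $16.50
Add to cost:
$55 + $16.50 = $71.50

$71.50


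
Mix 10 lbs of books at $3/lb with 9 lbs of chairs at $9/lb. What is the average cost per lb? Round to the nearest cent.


Cost of books:
10 x $3 = $30
Cost of chairs:
9 x $9 = $81
Total cost: $30 + $81 = $111
Total weight: 19 lbs
Average: $111 / 19 = $5.8421... ≈ $5.84/lb

$5.84/lb


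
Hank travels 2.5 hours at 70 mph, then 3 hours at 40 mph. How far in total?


Leg 1 distance:
70 x 2.5 = 175 miles
Leg 2 distance:
40 x 3 = 120 miles
Total distance:
175 + 120 = 295 miles

295 miles


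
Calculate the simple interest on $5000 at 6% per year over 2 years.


Use the formula I = P x R x T / 100
P x R x T = 5000 x 6 x 2 = 60000
I = 60000 / 100 = $600

$600


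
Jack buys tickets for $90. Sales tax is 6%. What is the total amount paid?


Calculate the tax:
6% of $90 = $5.40
Add tax to price:
$90 + $5.40 = $95.40

$95.40


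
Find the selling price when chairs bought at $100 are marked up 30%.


Calculate the markup amount:
30% of $100 = $30
Add to cost:
$100 + $30 = $130

$130


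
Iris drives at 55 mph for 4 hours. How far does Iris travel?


Use the formula: distance = speed x time
Speed = 55 mph, Time = 4 hours
55 x 4 = 220 miles

220 miles


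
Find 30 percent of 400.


Convert percentage to decimal:
30% = 0.3
Multiply:
400 x 0.3 = 120

120


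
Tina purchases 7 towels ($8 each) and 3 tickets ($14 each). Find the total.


Cost of towels:
7 x $8 = $56
Cost of tickets:
3 x $14 = $42
Add both:
$56 + $42 = $98

$98


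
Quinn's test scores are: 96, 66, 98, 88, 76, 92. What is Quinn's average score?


Add the scores:
96 + 66 + 98 + 88 + 76 + 92 = 516
Divide by the number of tests:
516 / 6 = 86

86


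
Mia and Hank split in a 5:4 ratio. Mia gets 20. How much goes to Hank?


Find the multiplier:
20 / 5 = 4
Apply to Hank's share:
4 x 4 = 16

16


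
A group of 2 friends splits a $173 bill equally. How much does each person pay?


Total bill: $173
Number of people: 2
Each pays: $173 / 2 = $86.50

$86.50


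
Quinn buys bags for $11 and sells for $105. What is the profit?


Selling price = $105
Cost price = $11
Profit = selling price - cost price:
Profit = $105 - $11 = $94

$94


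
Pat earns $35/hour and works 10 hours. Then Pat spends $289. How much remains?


Calculate earnings:
10 x $35 = $350
Subtract spending:
$350 - $289 = $61

$61


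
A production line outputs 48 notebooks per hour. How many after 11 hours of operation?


Production rate: 48 notebooks per hour
Time: 11 hours
Total: 48 x 11 = 528 notebooks

528 notebooks


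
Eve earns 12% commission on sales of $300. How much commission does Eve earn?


Convert rate to decimal:
12% = 0.12
Multiply by sales:
$300 x 0.12 = $36

$36


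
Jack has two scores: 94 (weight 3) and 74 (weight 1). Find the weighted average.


Weighted sum:
3 x 94 + 1 x 74 = 356
Total weight:
3 + 1 = 4
Weighted average:
356 / 4 = 89

89


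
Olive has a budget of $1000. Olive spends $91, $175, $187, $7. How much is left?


Add up expenses:
$91 + $175 + $187 + $7 = $460
Subtract from budget:
$1000 - $460 = $540

$540


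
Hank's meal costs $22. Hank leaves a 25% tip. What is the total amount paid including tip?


Calculate the tip:
25% of $22 = $5.50
Add tip to meal cost:
$22 + $5.50 = $27.50

$27.50


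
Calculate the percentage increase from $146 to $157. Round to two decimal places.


Find the absolute change:
|157 - 146| = 11
Divide by original and multiply by 100:
11 / 146 x 100 = 7.5342...% ≈ 7.53%

7.53%


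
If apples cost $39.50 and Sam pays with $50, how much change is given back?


Start with the amount paid:
$50
Subtract the price:
$50 - $39.50 = $10.50

$10.50


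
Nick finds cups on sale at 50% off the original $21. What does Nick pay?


Calculate the discount amount:
50% of $21 = $10.50
Subtract from original:
$21 - $10.50 = $10.50

$10.50


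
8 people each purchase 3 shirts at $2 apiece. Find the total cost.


Cost per person:
3 x $2 = $6
Group total:
8 x $6 = $48

$48


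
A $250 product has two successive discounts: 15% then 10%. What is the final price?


First discount:
15% of $250 = $37.50
Price after first discount:
$250 - $37.50 = $212.50
Second discount:
10% of $212.50 = $21.25
Final price:
$212.50 - $21.25 = $191.25

$191.25


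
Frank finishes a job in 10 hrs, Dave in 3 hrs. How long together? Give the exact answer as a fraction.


Frank's rate: 1/10 of the job per hour
Dave's rate: 1/3 of the job per hour
Combined rate: 1/10 + 1/3 = 13/30 per hour
Time = 1 / (13/30) = 30/13 hours (≈ 2.31 hours)

30/13 hours


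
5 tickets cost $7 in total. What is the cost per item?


Total cost: $7
Number of items: 5
Unit price: $7 / 5 = $1.40

$1.40


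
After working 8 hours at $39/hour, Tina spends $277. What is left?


Calculate earnings:
8 x $39 = $312
Subtract spending:
$312 - $277 = $35

$35


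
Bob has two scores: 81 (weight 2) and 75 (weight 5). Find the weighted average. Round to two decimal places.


Weighted sum:
2 x 81 + 5 x 75 = 537
Total weight:
2 + 5 = 7
Weighted average:
537 / 7 = 76.7142... ≈ 76.71

76.71


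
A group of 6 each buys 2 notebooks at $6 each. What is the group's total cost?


Cost per person:
2 x $6 = $12
Group total:
6 x $12 = $72

$72


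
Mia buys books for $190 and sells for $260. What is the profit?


Selling price = $260
Cost price = $190
Profit = selling price - cost price:
Profit = $260 - $190 = $70

$70


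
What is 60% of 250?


Convert percentage to decimal:
60% = 0.6
Multiply:
250 x 0.6 = 150

150


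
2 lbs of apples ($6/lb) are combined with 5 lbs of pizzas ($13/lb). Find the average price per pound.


Cost of apples:
2 x $6 = $12
Cost of pizzas:
5 x $13 = $65
Total cost: $12 + $65 = $77
Total weight: 7 lbs
Average: $77 / 7 = $11/lb

$11/lb


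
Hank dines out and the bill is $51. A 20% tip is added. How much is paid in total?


Calculate the tip:
20% of $51 = $10.20
Add tip to meal cost:
$51 + $10.20 = $61.20

$61.20


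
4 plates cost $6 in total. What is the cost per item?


Total cost: $6
Number of items: 4
Unit price: $6 / 4 = $1.50

$1.50


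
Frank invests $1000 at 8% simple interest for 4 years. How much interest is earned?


Use the formula I = P x R x T / 100
P x R x T = 1000 x 8 x 4 = 32000
I = 32000 / 100 = $320

$320


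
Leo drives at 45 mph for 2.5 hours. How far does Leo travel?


Use the formula: distance = speed x time
Speed = 45 mph, Time = 2.5 hours
45 x 2.5 = 112.5 miles

112.5 miles


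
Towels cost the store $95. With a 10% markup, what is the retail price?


Calculate the markup amount:
10% of $95 = $9.50
Add to cost:
$95 + $9.50 = $104.50

$104.50


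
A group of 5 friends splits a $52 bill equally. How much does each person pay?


Total bill: $52
Number of people: 5
Each pays: $52 / 5 = $10.40

$10.40


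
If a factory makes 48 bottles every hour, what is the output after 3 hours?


Production rate: 48 bottles per hour
Time: 3 hours
Total: 48 x 3 = 144 bottles

144 bottles


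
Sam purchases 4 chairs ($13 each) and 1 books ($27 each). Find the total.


Cost of chairs:
4 x $13 = $52
Cost of books:
1 x $27 = $27
Add both:
$52 + $27 = $79

$79


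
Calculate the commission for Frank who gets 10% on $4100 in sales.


Convert rate to decimal:
10% = 0.1
Multiply by sales:
$4100 x 0.1 = $410

$410


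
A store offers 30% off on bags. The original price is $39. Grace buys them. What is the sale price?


Calculate the discount amount:
30% of $39 = $11.70
Subtract from original:
$39 - $11.70 = $27.30

$27.30


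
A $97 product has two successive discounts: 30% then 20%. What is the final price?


First discount:
30% of $97 = $29.10
Price after first discount:
$97 - $29.10 = $67.90
Second discount:
20% of $67.90 = $13.58
Final price:
$67.90 - $13.58 = $54.32

$54.32


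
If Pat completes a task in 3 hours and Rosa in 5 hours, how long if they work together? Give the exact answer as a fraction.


Pat's rate: 1/3 of the job per hour
Rosa's rate: 1/5 of the job per hour
Combined rate: 1/3 + 1/5 = 8/15 per hour
Time = 1 / (8/15) = 15/8 hours (≈ 1.88 hours)

15/8 hours


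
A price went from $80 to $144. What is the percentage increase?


Find the absolute change:
|144 - 80| = 64
Divide by original and multiply by 100:
64 / 80 x 100 = 80%

80%


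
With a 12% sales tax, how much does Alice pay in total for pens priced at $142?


Calculate the tax:
12% of $142 = $17.04
Add tax to price:
$142 + $17.04 = $159.04

$159.04


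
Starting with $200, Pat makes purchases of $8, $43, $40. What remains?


Add up expenses:
$8 + $43 + $40 = $91
Subtract from budget:
$200 - $91 = $109

$109


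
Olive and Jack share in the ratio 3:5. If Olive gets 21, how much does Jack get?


Find the multiplier:
21 / 3 = 7
Apply to Jack's share:
5 x 7 = 35

35


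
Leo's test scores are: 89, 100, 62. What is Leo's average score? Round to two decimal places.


Add the scores:
89 + 100 + 62 = 251
Divide by the number of tests:
251 / 3 = 83.6666... ≈ 83.67

83.67


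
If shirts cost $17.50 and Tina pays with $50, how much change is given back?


Start with the amount paid:
$50
Subtract the price:
$50 - $17.50 = $32.50

$32.50


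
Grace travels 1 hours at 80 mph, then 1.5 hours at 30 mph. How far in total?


Leg 1 distance:
80 x 1 = 80 miles
Leg 2 distance:
30 x 1.5 = 45 miles
Total distance:
80 + 45 = 125 miles

125 miles


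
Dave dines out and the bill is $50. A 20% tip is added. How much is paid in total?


Calculate the tip:
20% of $50 = $10
Add tip to meal cost:
$50 + $10 = $60

$60


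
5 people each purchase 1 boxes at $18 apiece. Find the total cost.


Cost per person:
1 x $18 = $18
Group total:
5 x $18 = $90

$90


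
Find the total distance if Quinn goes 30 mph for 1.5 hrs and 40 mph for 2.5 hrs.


Leg 1 distance:
30 x 1.5 = 45 miles
Leg 2 distance:
40 x 2.5 = 100 miles
Total distance:
45 + 100 = 145 miles

145 miles


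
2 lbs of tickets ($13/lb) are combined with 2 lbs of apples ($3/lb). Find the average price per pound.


Cost of tickets:
2 x $13 = $26
Cost of apples:
2 x $3 = $6
Total cost: $26 + $6 = $32
Total weight: 4 lbs
Average: $32 / 4 = $8/lb

$8/lb


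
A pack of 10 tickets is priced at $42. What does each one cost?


Total cost: $42
Number of items: 10
Unit price: $42 / 10 = $4.20

$4.20


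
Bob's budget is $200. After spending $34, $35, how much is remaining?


Add up expenses:
$34 + $35 = $69
Subtract from budget:
$200 - $69 = $131

$131


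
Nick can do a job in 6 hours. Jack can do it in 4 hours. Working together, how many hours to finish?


Nick's rate: 1/6 of the job per hour
Jack's rate: 1/4 of the job per hour
Combined rate: 1/6 + 1/4 = 5/12 per hour
Time = 1 / (5/12) = 12/5 = 2.4 hours

2.4 hours


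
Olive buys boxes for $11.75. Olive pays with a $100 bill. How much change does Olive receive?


Start with the amount paid:
$100
Subtract the price:
$100 - $11.75 = $88.25

$88.25


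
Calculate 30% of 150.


Convert percentage to decimal:
30% = 0.3
Multiply:
150 x 0.3 = 45

45


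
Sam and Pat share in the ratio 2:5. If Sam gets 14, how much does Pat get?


Find the multiplier:
14 / 2 = 7
Apply to Pat's share:
5 x 7 = 35

35


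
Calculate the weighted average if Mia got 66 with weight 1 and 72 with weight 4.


Weighted sum:
1 x 66 + 4 x 72 = 354
Total weight:
1 + 4 = 5
Weighted average:
354 / 5 = 70.8

70.8


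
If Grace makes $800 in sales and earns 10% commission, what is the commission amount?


Convert rate to decimal:
10% = 0.1
Multiply by sales:
$800 x 0.1 = $80

$80


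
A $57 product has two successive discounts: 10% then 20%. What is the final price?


First discount:
10% of $57 = $5.70
Price after first discount:
$57 - $5.70 = $51.30
Second discount:
20% of $51.30 = $10.26
Final price:
$51.30 - $10.26 = $41.04

$41.04


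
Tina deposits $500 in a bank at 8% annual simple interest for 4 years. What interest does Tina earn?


Use the formula I = P x R x T / 100
P x R x T = 500 x 8 x 4 = 16000
I = 16000 / 100 = $160

$160


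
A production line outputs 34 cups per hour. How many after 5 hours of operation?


Production rate: 34 cups per hour
Time: 5 hours
Total: 34 x 5 = 170 cups

170 cups


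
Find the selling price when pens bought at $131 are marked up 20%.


Calculate the markup amount:
20% of $131 = $26.20
Add to cost:
$131 + $26.20 = $157.20

$157.20


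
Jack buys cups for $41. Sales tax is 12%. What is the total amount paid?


Calculate the tax:
12% of $41 = $4.92
Add tax to price:
$41 + $4.92 = $45.92

$45.92


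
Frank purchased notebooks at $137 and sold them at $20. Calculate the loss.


Selling price = $20
Cost price = $137
Loss = cost price - selling price:
Loss = $137 - $20 = $117

$117


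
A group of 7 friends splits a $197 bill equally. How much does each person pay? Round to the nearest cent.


Total bill: $197
Number of people: 7
Each pays: $197 / 7 = $28.1428... ≈ $28.14

$28.14


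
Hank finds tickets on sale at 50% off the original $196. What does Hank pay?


Calculate the discount amount:
50% of $196 = $98
Subtract from original:
$196 - $98 = $98

$98


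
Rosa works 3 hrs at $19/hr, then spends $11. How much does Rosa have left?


Calculate earnings:
3 x $19 = $57
Subtract spending:
$57 - $11 = $46

$46


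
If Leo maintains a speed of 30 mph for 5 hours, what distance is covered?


Use the formula: distance = speed x time
Speed = 30 mph, Time = 5 hours
30 x 5 = 150 miles

150 miles


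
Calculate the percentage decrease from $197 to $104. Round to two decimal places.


Find the absolute change:
|104 - 197| = 93
Divide by original and multiply by 100:
93 / 197 x 100 = 47.2081...% ≈ 47.21%

47.21%


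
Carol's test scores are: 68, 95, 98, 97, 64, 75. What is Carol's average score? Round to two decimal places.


Add the scores:
68 + 95 + 98 + 97 + 64 + 75 = 497
Divide by the number of tests:
497 / 6 = 82.8333... ≈ 82.83

82.83


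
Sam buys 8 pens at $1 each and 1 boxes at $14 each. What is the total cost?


Cost of pens:
8 x $1 = $8
Cost of boxes:
1 x $14 = $14
Add both:
$8 + $14 = $22

$22


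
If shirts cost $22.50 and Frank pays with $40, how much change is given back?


Start with the amount paid:
$40
Subtract the price:
$40 - $22.50 = $17.50

$17.50


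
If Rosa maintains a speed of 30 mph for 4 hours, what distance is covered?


Use the formula: distance = speed x time
Speed = 30 mph, Time = 4 hours
30 x 4 = 120 miles

120 miles


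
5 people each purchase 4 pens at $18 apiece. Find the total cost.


Cost per person:
4 x $18 = $72
Group total:
5 x $72 = $360

$360


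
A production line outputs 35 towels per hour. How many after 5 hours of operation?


Production rate: 35 towels per hour
Time: 5 hours
Total: 35 x 5 = 175 towels

175 towels


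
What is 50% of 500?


Convert percentage to decimal:
50% = 0.5
Multiply:
500 x 0.5 = 250

250


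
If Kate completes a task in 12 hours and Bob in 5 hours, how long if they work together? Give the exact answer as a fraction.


Kate's rate: 1/12 of the job per hour
Bob's rate: 1/5 of the job per hour
Combined rate: 1/12 + 1/5 = 17/60 per hour
Time = 1 / (17/60) = 60/17 hours (≈ 3.53 hours)

60/17 hours


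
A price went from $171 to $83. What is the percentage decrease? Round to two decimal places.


Find the absolute change:
|83 - 171| = 88
Divide by original and multiply by 100:
88 / 171 x 100 = 51.4619...% ≈ 51.46%

51.46%


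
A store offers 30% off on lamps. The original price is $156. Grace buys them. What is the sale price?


Calculate the discount amount:
30% of $156 = $46.80
Subtract from original:
$156 - $46.80 = $109.20

$109.20


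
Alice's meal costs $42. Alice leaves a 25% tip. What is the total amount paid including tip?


Calculate the tip:
25% of $42 = $10.50
Add tip to meal cost:
$42 + $10.50 = $52.50

$52.50


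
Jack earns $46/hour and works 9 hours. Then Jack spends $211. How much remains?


Calculate earnings:
9 x $46 = $414
Subtract spending:
$414 - $211 = $203

$203


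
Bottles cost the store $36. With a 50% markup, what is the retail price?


Calculate the markup amount:
50% of $36 = $18
Add to cost:
$36 + $18 = $54

$54


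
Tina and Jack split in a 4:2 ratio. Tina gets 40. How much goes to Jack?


Find the multiplier:
40 / 4 = 10
Apply to Jack's share:
2 x 10 = 20

20


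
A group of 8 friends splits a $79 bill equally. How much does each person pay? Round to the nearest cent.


Total bill: $79
Number of people: 8
Each pays: $79 / 8 = $9.875 ≈ $9.88

$9.88


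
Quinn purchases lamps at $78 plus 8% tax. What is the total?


Calculate the tax:
8% of $78 = $6.24
Add tax to price:
$78 + $6.24 = $84.24

$84.24


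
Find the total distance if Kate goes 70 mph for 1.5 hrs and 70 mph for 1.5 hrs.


Leg 1 distance:
70 x 1.5 = 105 miles
Leg 2 distance:
70 x 1.5 = 105 miles
Total distance:
105 + 105 = 210 miles

210 miles


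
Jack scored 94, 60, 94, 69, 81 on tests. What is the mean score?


Add the scores:
94 + 60 + 94 + 69 + 81 = 398
Divide by the number of tests:
398 / 5 = 79.6

79.6


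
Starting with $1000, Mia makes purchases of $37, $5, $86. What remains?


Add up expenses:
$37 + $5 + $86 = $128
Subtract from budget:
$1000 - $128 = $872

$872


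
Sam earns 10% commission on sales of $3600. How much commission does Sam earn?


Convert rate to decimal:
10% = 0.1
Multiply by sales:
$3600 x 0.1 = $360

$360


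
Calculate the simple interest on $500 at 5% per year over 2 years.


Use the formula I = P x R x T / 100
P x R x T = 500 x 5 x 2 = 5000
I = 5000 / 100 = $50

$50


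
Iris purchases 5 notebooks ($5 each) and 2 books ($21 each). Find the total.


Cost of notebooks:
5 x $5 = $25
Cost of books:
2 x $21 = $42
Add both:
$25 + $42 = $67

$67


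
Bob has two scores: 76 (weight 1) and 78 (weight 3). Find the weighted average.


Weighted sum:
1 x 76 + 3 x 78 = 310
Total weight:
1 + 3 = 4
Weighted average:
310 / 4 = 77.5

77.5


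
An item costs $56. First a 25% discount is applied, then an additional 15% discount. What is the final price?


First discount:
25% of $56 = $14
Price after first discount:
$56 - $14 = $42
Second discount:
15% of $42 = $6.30
Final price:
$42 - $6.30 = $35.70

$35.70


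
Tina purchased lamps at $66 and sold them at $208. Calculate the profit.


Selling price = $208
Cost price = $66
Profit = selling price - cost price:
Profit = $208 - $66 = $142

$142


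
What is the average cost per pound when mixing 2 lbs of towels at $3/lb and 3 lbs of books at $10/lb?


Cost of towels:
2 x $3 = $6
Cost of books:
3 x $10 = $30
Total cost: $6 + $30 = $36
Total weight: 5 lbs
Average: $36 / 5 = $7.20/lb

$7.20/lb


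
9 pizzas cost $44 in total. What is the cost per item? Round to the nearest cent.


Total cost: $44
Number of items: 9
Unit price: $44 / 9 = $4.8888... ≈ $4.89

$4.89


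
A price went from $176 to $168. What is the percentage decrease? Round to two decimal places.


Find the absolute change:
|168 - 176| = 8
Divide by original and multiply by 100:
8 / 176 x 100 = 4.5454...% ≈ 4.55%

4.55%


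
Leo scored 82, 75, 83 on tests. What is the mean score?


Add the scores:
82 + 75 + 83 = 240
Divide by the number of tests:
240 / 3 = 80

80


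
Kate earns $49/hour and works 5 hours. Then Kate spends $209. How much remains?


Calculate earnings:
5 x $49 = $245
Subtract spending:
$245 - $209 = $36

$36


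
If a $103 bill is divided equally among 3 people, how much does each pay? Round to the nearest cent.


Total bill: $103
Number of people: 3
Each pays: $103 / 3 = $34.3333... ≈ $34.33

$34.33
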